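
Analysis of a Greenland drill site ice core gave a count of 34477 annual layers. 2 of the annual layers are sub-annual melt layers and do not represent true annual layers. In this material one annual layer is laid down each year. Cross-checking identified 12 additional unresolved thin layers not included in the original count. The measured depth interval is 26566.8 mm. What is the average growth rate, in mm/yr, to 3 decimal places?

0.770 mm/yr

Correcting the raw count gives 34477 − 2 + 12 = 34487 true annual layers.
Extension rate ≈ 26566.8 / 34487 = 0.770 mm/yr.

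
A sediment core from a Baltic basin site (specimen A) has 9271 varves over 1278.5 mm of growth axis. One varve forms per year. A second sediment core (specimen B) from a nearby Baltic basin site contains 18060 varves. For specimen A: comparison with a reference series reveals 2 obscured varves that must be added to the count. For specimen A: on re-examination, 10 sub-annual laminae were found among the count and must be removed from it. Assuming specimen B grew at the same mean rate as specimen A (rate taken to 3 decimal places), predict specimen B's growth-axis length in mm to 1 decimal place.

Specimen A: true varve count = 9271 − 10 + 2 = 9263.
A: Extension rate ≈ 1278.5 / 9263 = 0.138 mm/year.
Length of B = 0.138 × 18060 = 2492.3 mm.

2492.3 mm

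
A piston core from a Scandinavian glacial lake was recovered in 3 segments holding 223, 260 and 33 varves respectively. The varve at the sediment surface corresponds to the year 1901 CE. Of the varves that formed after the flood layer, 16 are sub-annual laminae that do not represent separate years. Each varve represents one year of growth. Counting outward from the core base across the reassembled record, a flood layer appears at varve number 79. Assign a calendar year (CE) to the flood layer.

Total varves = 223 + 260 + 33 = 516.
The flood layer sits at varve 79 from the core base, so 516 − 79 = 437 varves formed after it.
437 − 16 false = 421 true varves after the flood layer.
Counting back 421 years from 1901 CE places the flood layer in 1901 − 421 = 1480 CE.

1480 CE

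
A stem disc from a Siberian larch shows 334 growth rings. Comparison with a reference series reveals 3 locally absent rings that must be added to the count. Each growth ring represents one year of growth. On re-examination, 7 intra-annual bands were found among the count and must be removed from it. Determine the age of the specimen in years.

330 years

After corrections the count is 334 − 7 + 3 = 330 growth rings.
At one growth ring per year, that is 330 years.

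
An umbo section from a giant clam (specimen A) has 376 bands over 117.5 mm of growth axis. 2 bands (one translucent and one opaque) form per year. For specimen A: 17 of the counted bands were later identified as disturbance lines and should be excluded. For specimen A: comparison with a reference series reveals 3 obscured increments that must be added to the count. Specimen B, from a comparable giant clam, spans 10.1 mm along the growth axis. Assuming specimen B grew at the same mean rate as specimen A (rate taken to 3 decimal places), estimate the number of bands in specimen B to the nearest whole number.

31 bands

Specimen A: after corrections the count is 376 − 17 + 3 = 362 bands.
Specimen A: 362 bands at 2 per year is 362 / 2 = 181 years.
A: 117.5 mm over 181 years gives 117.5 / 181 ≈ 0.649 mm per year.
Specimen B: 10.1 mm / 0.649 mm per year = 15.56 years; at 2 bands per year that is 15.56 × 2 ≈ 31 bands.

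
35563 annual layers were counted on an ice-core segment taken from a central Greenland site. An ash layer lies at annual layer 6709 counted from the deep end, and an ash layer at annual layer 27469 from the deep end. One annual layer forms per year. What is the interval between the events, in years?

20760 yr

The two markers are separated by 27469 − 6709 = 20760 annual layers.
That is 20760 years at one annual layer per year.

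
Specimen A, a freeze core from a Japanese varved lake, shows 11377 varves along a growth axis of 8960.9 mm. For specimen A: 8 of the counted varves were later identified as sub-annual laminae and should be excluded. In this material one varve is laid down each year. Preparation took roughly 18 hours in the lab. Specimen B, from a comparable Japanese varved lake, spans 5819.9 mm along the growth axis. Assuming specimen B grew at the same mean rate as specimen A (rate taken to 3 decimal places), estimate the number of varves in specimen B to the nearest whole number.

Specimen A: true varve count = 11377 − 8 = 11369.
A: 8960.9 mm over 11369 years gives 8960.9 / 11369 ≈ 0.788 mm per year.
For B, 5819.9 / 0.788 = 7385.66 years ≈ 7386 varves.

7386 varves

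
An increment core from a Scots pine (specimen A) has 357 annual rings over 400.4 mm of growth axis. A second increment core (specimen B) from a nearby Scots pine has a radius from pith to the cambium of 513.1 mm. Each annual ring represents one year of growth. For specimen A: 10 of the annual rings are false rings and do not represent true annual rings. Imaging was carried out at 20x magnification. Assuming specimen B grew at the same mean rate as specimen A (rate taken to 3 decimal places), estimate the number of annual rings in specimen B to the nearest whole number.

Specimen A: after corrections the count is 357 − 10 = 347 annual rings.
A: Mean rate = 400.4 mm / 347 years ≈ 1.154 mm per year.
B spans 513.1 / 1.154 = 444.63 years ≈ 445 annual rings.

445 annual rings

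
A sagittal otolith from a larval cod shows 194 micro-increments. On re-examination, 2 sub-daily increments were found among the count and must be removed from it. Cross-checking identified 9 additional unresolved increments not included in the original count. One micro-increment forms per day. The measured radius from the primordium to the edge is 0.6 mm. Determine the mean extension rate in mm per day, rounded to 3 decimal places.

Correcting the raw count gives 194 − 2 + 9 = 201 true micro-increments.
0.6 mm over 201 days gives 0.6 / 201 ≈ 0.003 mm per day.

0.003 mm per day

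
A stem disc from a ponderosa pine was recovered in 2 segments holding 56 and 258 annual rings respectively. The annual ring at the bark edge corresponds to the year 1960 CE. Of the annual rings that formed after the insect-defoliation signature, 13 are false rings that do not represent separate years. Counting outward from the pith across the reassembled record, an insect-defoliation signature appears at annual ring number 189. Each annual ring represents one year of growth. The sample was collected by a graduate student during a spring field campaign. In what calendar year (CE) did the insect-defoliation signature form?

1848 CE

Total annual rings = 56 + 258 = 314.
Between annual ring 189 and the bark edge there are 314 − 189 = 125 annual rings.
Removing the 13 false annual rings leaves 125 − 13 = 112 true annual rings beyond the insect-defoliation signature.
1960 − 112 = 1848 CE.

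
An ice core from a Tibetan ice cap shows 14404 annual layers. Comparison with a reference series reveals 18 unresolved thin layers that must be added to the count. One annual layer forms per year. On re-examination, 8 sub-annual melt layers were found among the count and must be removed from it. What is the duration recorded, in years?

After corrections the count is 14404 − 8 + 18 = 14414 annual layers.
With a one-to-one annual layer periodicity this is 14414 years.

14414 years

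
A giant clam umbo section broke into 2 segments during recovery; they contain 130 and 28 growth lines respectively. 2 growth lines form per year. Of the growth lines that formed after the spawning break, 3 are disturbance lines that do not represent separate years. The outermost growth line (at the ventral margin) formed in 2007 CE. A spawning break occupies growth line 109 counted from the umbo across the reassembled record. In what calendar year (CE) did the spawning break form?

Total growth lines = 130 + 28 = 158.
The spawning break sits at growth line 109 from the umbo, so 158 − 109 = 49 growth lines formed after it.
Removing the 3 false growth lines leaves 49 − 3 = 46 true growth lines beyond the spawning break.
46 growth lines at 2 per year is 46 / 2 = 23 years.
2007 − 23 = 1984 CE.

1984 CE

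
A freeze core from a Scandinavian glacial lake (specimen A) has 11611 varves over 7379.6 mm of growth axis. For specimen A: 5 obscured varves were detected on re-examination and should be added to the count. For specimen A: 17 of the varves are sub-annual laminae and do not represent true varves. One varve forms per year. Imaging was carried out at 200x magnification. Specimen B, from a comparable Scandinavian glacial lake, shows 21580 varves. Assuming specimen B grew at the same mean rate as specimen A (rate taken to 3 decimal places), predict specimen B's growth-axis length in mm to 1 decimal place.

13724.9 mm

Specimen A: true varve count = 11611 − 17 + 5 = 11599.
A: 7379.6 mm over 11599 years gives 7379.6 / 11599 ≈ 0.636 mm/year.
Length of B = 0.636 × 21580 = 13724.9 mm.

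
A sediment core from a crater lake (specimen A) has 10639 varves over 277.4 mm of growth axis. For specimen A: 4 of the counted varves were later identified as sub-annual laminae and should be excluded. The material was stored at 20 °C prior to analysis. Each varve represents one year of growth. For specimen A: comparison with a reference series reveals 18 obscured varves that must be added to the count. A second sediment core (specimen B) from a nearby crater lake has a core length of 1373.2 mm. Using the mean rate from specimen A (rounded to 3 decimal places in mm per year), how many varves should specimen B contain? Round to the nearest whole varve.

52815 varves

Specimen A: after corrections the count is 10639 − 4 + 18 = 10653 varves.
A: Extension rate ≈ 277.4 / 10653 = 0.026 mm/yr.
B spans 1373.2 / 0.026 = 52815.38 years ≈ 52815 varves.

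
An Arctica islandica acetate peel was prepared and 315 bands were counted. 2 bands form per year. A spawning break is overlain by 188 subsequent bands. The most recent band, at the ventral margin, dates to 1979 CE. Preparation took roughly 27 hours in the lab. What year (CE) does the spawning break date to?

188 bands post-date the spawning break.
188 bands at 2 per year is 188 / 2 = 94 years.
1979 − 94 = 1885 CE.

1885 CE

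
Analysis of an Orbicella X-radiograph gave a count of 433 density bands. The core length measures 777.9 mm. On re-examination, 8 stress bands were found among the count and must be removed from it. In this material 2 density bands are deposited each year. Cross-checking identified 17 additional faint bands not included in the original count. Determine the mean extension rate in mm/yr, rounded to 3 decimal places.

After corrections the count is 433 − 8 + 17 = 442 density bands.
Dividing by 2 density bands per year: 442 / 2 = 221 years.
777.9 mm over 221 years gives 777.9 / 221 ≈ 3.520 mm/yr.

3.520 mm/yr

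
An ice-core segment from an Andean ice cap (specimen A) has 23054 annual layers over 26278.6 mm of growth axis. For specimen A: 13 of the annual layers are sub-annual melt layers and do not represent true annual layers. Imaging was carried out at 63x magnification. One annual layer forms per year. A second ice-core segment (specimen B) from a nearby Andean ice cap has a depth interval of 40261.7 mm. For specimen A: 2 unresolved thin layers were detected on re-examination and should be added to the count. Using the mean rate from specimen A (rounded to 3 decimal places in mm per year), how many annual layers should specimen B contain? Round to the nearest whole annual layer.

Specimen A: correcting the raw count gives 23054 − 13 + 2 = 23043 true annual layers.
A: 26278.6 mm over 23043 years gives 26278.6 / 23043 ≈ 1.140 mm per year.
Specimen B: 40261.7 mm / 1.140 mm per year = 35317.28 years ≈ 35317 annual layers.

35317 annual layers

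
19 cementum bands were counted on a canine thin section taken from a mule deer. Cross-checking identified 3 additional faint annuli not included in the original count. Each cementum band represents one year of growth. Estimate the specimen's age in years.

22 years

After corrections the count is 19 + 3 = 22 cementum bands.
With a one-to-one cementum band periodicity this is 22 years.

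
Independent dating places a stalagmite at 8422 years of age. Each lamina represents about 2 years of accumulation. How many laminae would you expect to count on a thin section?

4211 laminae

Expected laminae: 8422 / 2 = 4211.
So 4211 laminae should be present.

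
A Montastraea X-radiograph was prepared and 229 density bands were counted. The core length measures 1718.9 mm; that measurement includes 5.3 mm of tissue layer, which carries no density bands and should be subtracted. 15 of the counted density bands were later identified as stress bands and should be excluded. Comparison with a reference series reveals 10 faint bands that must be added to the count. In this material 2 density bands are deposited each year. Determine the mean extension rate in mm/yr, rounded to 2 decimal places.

Correcting the raw count gives 229 − 15 + 10 = 224 true density bands.
224 density bands at 2 per year is 224 / 2 = 112 years.
Net length = 1718.9 − 5.3 = 1713.6 mm.
1713.6 mm over 112 years gives 1713.6 / 112 ≈ 15.30 mm/yr.

15.30 mm/yr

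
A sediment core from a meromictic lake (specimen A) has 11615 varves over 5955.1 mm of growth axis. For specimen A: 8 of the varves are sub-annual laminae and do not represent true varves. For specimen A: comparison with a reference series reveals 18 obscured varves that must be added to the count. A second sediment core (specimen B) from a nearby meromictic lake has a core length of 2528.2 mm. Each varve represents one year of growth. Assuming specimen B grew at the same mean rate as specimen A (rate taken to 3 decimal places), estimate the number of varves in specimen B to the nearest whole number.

4938 varves

Specimen A: after corrections the count is 11615 − 8 + 18 = 11625 varves.
A: 5955.1 mm over 11625 years gives 5955.1 / 11625 ≈ 0.512 mm/year.
B spans 2528.2 / 0.512 = 4937.89 years ≈ 4938 varves.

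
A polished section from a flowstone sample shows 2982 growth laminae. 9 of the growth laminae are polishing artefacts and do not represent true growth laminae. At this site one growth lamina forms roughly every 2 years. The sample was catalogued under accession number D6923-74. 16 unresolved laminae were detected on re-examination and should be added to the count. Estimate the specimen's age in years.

5978 yr

After corrections the count is 2982 − 9 + 16 = 2989 growth laminae.
2989 growth laminae at 2 years each span 2989 × 2 = 5978 years.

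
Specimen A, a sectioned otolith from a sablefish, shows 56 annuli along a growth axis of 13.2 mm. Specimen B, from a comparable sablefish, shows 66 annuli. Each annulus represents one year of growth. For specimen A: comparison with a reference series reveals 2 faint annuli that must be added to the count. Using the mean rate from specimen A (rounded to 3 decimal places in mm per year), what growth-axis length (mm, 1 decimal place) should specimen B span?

Specimen A: adjusted count: 56 + 2 = 58 annuli.
A: Mean rate = 13.2 mm / 58 years ≈ 0.228 mm/year.
For B, 0.228 mm/year × 66 years = 15.0 mm.

15.0 mm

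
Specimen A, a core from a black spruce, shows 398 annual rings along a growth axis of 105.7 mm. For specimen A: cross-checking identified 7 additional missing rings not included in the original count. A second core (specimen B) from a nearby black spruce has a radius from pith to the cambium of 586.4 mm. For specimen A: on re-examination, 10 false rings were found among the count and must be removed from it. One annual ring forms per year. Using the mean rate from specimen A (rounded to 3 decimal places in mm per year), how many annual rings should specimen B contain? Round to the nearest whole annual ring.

2188 annual rings

Specimen A: after corrections the count is 398 − 10 + 7 = 395 annual rings.
A: Extension rate ≈ 105.7 / 395 = 0.268 mm/year.
For B, 586.4 / 0.268 = 2188.06 years ≈ 2188 annual rings.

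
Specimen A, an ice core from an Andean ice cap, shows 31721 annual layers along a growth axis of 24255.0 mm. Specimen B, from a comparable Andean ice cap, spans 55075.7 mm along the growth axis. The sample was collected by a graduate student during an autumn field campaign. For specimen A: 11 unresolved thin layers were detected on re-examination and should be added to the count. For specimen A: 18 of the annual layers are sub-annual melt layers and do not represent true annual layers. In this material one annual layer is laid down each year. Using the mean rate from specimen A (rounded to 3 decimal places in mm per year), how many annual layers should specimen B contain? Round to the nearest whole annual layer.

71994 annual layers

Specimen A: adjusted count: 31721 − 18 + 11 = 31714 annual layers.
A: Mean rate = 24255.0 mm / 31714 years ≈ 0.765 mm/year.
Specimen B: 55075.7 mm / 0.765 mm per year = 71994.38 years ≈ 71994 annual layers.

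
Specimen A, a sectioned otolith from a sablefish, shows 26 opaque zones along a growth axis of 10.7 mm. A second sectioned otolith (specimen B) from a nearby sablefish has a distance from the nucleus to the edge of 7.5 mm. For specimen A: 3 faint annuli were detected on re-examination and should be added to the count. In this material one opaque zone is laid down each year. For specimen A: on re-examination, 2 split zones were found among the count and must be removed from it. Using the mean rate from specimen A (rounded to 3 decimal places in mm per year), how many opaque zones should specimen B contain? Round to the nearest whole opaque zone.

Specimen A: correcting the raw count gives 26 − 2 + 3 = 27 true opaque zones.
A: Mean rate = 10.7 mm / 27 years ≈ 0.396 mm per year.
Specimen B: 7.5 mm / 0.396 mm per year = 18.94 years ≈ 19 opaque zones.

19 opaque zones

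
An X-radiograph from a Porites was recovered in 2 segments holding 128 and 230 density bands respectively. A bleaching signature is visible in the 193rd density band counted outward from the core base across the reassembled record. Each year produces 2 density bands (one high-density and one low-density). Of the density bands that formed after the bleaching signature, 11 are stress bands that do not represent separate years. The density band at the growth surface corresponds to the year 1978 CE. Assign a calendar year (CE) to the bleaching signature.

1901 CE

Total density bands = 128 + 230 = 358.
Between density band 193 and the growth surface there are 358 − 193 = 165 density bands.
165 − 11 false = 154 true density bands after the bleaching signature.
Dividing by 2 density bands per year: 154 / 2 = 77 years.
The density band at the growth surface is 1978 CE, so the bleaching signature dates to 1978 − 77 = 1901 CE.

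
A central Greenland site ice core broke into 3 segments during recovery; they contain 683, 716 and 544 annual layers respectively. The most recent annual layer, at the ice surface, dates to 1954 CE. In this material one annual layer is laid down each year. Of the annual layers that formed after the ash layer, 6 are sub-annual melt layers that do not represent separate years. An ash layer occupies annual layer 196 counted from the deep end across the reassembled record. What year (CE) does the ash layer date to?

Total annual layers = 683 + 716 + 544 = 1943.
1943 − 196 = 1747 annual layers lie beyond the ash layer toward the ice surface.
Removing the 6 false annual layers leaves 1747 − 6 = 1741 true annual layers beyond the ash layer.
Counting back 1741 years from 1954 CE places the ash layer in 1954 − 1741 = 213 CE.

213 CE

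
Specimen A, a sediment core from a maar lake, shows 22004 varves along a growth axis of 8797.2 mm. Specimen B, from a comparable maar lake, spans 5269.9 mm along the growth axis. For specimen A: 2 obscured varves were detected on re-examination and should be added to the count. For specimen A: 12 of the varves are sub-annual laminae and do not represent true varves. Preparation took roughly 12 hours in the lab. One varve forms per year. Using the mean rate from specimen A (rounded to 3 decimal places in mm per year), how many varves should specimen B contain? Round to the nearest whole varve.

Specimen A: correcting the raw count gives 22004 − 12 + 2 = 21994 true varves.
A: Mean rate = 8797.2 mm / 21994 years ≈ 0.400 mm/yr.
For B, 5269.9 / 0.400 = 13174.75 years ≈ 13175 varves.

13175 varves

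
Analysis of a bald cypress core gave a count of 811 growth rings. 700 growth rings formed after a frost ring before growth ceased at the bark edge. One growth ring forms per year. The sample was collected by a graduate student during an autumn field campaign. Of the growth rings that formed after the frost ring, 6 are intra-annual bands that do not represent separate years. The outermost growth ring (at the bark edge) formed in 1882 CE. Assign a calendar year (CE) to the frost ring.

1188 CE

700 growth rings post-date the frost ring.
Excluding 6 false growth rings: 700 − 6 = 694.
1882 − 694 = 1188 CE.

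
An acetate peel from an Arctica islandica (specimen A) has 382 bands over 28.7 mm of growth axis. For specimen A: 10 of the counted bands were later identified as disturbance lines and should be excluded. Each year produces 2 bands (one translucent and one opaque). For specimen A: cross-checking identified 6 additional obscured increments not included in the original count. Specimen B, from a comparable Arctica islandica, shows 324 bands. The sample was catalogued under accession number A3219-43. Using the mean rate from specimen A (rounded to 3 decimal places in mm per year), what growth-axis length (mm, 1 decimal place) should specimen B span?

24.6 mm

Specimen A: correcting the raw count gives 382 − 10 + 6 = 378 true bands.
Specimen A: dividing by 2 bands per year: 378 / 2 = 189 years.
A: 28.7 mm over 189 years gives 28.7 / 189 ≈ 0.152 mm/year.
Specimen B: with 2 bands per year, 324 / 2 = 162 years. For B, 0.152 mm/year × 162 years = 24.6 mm.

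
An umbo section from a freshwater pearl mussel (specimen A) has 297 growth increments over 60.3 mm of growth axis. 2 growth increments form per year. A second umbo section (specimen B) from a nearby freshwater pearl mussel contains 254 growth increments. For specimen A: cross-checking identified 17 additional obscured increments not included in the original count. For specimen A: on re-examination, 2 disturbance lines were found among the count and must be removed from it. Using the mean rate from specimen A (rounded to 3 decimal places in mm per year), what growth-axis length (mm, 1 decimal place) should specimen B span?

Specimen A: adjusted count: 297 − 2 + 17 = 312 growth increments.
Specimen A: with 2 growth increments per year, 312 / 2 = 156 years.
A: 60.3 mm over 156 years gives 60.3 / 156 ≈ 0.387 mm per year.
Specimen B: 254 growth increments at 2 per year is 254 / 2 = 127 years. For B, 0.387 mm/year × 127 years = 49.1 mm.

49.1 mm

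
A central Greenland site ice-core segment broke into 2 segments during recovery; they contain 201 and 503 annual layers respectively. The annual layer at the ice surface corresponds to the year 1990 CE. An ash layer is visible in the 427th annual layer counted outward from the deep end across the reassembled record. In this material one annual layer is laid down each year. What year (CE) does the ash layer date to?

Total annual layers = 201 + 503 = 704.
704 − 427 = 277 annual layers lie beyond the ash layer toward the ice surface.
The annual layer at the ice surface is 1990 CE, so the ash layer dates to 1990 − 277 = 1713 CE.

1713 CE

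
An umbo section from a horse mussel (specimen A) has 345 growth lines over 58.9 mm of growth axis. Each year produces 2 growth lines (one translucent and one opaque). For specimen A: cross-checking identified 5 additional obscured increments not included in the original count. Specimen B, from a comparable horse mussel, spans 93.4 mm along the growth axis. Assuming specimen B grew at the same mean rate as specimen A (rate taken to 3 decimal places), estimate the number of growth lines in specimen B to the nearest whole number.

Specimen A: after corrections the count is 345 + 5 = 350 growth lines.
Specimen A: 350 growth lines at 2 per year is 350 / 2 = 175 years.
A: Mean rate = 58.9 mm / 175 years ≈ 0.337 mm per year.
Specimen B: 93.4 mm / 0.337 mm per year = 277.15 years; at 2 growth lines per year that is 277.15 × 2 ≈ 554 growth lines.

554 growth lines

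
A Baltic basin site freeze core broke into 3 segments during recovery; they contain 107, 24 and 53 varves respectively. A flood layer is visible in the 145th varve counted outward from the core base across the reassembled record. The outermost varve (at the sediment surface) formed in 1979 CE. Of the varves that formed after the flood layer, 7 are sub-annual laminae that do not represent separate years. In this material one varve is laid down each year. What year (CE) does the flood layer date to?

Total varves = 107 + 24 + 53 = 184.
The flood layer sits at varve 145 from the core base, so 184 − 145 = 39 varves formed after it.
Removing the 7 false varves leaves 39 − 7 = 32 true varves beyond the flood layer.
Counting back 32 years from 1979 CE places the flood layer in 1979 − 32 = 1947 CE.

1947 CE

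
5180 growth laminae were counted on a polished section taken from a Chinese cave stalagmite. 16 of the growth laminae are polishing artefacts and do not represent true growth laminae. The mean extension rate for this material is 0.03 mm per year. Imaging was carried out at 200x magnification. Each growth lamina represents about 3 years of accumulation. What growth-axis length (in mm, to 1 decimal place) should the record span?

Adjusted count: 5180 − 16 = 5164 growth laminae.
5164 growth laminae at 3 years each span 5164 × 3 = 15492 years.
Length ≈ 0.03 × 15492 = 464.8 mm.

464.8 mm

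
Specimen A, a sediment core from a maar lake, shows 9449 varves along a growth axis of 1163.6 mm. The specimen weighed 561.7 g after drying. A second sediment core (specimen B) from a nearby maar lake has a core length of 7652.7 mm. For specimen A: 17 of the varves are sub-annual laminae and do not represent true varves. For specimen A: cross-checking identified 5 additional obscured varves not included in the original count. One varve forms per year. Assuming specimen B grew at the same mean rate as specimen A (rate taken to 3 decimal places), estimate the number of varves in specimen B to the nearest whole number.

Specimen A: true varve count = 9449 − 17 + 5 = 9437.
A: Mean rate = 1163.6 mm / 9437 years ≈ 0.123 mm/yr.
For B, 7652.7 / 0.123 = 62217.07 years ≈ 62217 varves.

62217 varves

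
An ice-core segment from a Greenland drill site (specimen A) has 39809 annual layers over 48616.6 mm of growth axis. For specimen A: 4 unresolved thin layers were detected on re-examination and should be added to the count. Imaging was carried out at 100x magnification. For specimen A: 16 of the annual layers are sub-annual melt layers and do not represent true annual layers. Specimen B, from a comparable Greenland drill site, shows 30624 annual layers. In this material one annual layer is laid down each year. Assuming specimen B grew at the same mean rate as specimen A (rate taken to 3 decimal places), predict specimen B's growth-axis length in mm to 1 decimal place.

Specimen A: correcting the raw count gives 39809 − 16 + 4 = 39797 true annual layers.
A: Mean rate = 48616.6 mm / 39797 years ≈ 1.222 mm per year.
For B, 1.222 mm/year × 30624 years = 37422.5 mm.

37422.5 mm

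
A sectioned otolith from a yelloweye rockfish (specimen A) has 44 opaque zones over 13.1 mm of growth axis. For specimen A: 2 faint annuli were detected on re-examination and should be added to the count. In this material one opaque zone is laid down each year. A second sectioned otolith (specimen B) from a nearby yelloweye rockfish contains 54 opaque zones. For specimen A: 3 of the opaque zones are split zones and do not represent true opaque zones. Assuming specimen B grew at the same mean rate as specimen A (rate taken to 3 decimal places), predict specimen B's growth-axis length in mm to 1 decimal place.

Specimen A: correcting the raw count gives 44 − 3 + 2 = 43 true opaque zones.
A: Extension rate ≈ 13.1 / 43 = 0.305 mm/yr.
Length of B = 0.305 × 54 = 16.5 mm.

16.5 mm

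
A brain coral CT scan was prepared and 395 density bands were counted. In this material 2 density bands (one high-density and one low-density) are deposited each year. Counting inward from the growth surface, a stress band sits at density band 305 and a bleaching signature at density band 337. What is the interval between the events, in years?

16 years

The two markers are separated by 337 − 305 = 32 density bands.
32 density bands at 2 per year is 32 / 2 = 16 years.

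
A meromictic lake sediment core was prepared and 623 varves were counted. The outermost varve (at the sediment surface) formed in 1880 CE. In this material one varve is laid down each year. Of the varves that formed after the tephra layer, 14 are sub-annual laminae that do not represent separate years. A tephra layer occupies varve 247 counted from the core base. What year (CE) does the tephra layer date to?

1518 CE

The tephra layer sits at varve 247 from the core base, so 623 − 247 = 376 varves formed after it.
376 − 14 false = 362 true varves after the tephra layer.
1880 − 362 = 1518 CE.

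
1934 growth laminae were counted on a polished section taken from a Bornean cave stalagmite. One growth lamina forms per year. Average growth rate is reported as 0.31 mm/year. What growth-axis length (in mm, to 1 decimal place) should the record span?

1934 years of growth are recorded.
1934 years at 0.31 mm/year gives 0.31 × 1934 = 599.5 mm.

599.5 mm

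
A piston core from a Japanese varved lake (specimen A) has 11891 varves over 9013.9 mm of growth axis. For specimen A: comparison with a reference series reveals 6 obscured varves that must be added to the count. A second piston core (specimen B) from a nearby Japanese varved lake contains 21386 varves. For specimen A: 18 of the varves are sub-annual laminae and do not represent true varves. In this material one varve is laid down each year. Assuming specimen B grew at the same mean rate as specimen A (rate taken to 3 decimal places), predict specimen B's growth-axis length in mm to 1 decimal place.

16232.0 mm

Specimen A: after corrections the count is 11891 − 18 + 6 = 11879 varves.
A: 9013.9 mm over 11879 years gives 9013.9 / 11879 ≈ 0.759 mm/year.
Length of B = 0.759 × 21386 = 16232.0 mm.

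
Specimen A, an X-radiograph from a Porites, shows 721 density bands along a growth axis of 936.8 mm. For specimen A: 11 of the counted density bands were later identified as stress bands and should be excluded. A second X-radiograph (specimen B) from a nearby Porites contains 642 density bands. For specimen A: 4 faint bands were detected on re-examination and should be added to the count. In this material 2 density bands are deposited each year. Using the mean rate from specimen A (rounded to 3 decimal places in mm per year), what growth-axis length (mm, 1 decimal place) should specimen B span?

842.3 mm

Specimen A: true density band count = 721 − 11 + 4 = 714.
Specimen A: with 2 density bands per year, 714 / 2 = 357 years.
A: 936.8 mm over 357 years gives 936.8 / 357 ≈ 2.624 mm/year.
Specimen B: 642 density bands at 2 per year is 642 / 2 = 321 years. For B, 2.624 mm/year × 321 years = 842.3 mm.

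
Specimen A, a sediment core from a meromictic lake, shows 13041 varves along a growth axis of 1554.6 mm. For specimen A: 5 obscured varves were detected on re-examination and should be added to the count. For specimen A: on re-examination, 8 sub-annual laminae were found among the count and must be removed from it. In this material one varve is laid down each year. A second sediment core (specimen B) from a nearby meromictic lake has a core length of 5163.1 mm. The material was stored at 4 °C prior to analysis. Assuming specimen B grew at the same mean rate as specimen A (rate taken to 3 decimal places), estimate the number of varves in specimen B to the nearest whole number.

43387 varves

Specimen A: adjusted count: 13041 − 8 + 5 = 13038 varves.
A: Extension rate ≈ 1554.6 / 13038 = 0.119 mm per year.
B spans 5163.1 / 0.119 = 43387.39 years ≈ 43387 varves.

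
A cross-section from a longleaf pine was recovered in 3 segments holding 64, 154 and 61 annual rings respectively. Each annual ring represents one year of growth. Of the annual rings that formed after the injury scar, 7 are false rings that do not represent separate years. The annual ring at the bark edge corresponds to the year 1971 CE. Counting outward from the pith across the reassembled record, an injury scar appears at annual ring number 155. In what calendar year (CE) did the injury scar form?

1854 CE

Total annual rings = 64 + 154 + 61 = 279.
Between annual ring 155 and the bark edge there are 279 − 155 = 124 annual rings.
Excluding 7 false annual rings: 124 − 7 = 117.
The annual ring at the bark edge is 1971 CE, so the injury scar dates to 1971 − 117 = 1854 CE.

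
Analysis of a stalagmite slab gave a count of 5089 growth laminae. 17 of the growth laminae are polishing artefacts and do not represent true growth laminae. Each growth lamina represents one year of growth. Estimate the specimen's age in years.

5072 yr

True growth lamina count = 5089 − 17 = 5072.
With a one-to-one growth lamina periodicity this is 5072 years.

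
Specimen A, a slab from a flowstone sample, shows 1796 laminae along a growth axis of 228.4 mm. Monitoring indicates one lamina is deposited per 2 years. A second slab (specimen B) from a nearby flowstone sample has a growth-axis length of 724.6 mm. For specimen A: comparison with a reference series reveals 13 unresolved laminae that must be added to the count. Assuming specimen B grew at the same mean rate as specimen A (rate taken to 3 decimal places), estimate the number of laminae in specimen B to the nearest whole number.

Specimen A: after corrections the count is 1796 + 13 = 1809 laminae.
Specimen A: at 2 years per lamina, 1809 × 2 = 3618 years.
A: 228.4 mm over 3618 years gives 228.4 / 3618 ≈ 0.063 mm per year.
For B, 724.6 / 0.063 = 11501.59 years; at 2 years per lamina that is 11501.59 / 2 ≈ 5751 laminae.

5751 laminae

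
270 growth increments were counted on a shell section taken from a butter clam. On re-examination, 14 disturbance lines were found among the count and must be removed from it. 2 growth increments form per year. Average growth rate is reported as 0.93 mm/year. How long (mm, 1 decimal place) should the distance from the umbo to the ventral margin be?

119.0 mm

True growth increment count = 270 − 14 = 256.
256 growth increments at 2 per year is 256 / 2 = 128 years.
Length ≈ 0.93 × 128 = 119.0 mm.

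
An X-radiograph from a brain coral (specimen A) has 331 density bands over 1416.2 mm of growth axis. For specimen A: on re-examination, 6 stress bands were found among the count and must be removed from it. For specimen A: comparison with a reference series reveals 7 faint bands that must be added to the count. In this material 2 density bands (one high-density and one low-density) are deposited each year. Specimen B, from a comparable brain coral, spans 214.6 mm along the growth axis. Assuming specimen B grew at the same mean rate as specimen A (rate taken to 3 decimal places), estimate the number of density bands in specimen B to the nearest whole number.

Specimen A: adjusted count: 331 − 6 + 7 = 332 density bands.
Specimen A: dividing by 2 density bands per year: 332 / 2 = 166 years.
A: Mean rate = 1416.2 mm / 166 years ≈ 8.531 mm/year.
B spans 214.6 / 8.531 = 25.16 years; at 2 density bands per year that is 25.16 × 2 ≈ 50 density bands.

50 density bands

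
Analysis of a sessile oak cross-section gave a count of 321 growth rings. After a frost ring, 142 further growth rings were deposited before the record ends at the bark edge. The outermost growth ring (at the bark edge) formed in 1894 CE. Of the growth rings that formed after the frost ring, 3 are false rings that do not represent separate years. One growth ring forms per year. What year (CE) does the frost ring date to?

142 growth rings post-date the frost ring.
Removing the 3 false growth rings leaves 142 − 3 = 139 true growth rings beyond the frost ring.
1894 − 139 = 1755 CE.

1755 CE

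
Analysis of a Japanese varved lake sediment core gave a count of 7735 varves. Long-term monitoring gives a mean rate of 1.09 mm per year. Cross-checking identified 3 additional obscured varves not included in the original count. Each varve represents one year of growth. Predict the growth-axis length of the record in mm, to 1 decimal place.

8434.4 mm

After corrections the count is 7735 + 3 = 7738 varves.
Predicted length = 1.09 mm/year × 7738 years = 8434.4 mm.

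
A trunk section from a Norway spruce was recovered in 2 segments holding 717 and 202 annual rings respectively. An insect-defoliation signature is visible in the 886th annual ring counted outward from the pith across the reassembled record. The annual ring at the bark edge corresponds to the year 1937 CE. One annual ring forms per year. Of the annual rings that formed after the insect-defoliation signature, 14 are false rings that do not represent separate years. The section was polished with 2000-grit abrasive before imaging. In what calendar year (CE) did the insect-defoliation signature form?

1918 CE

Total annual rings = 717 + 202 = 919.
The insect-defoliation signature sits at annual ring 886 from the pith, so 919 − 886 = 33 annual rings formed after it.
Excluding 14 false annual rings: 33 − 14 = 19.
The annual ring at the bark edge is 1937 CE, so the insect-defoliation signature dates to 1937 − 19 = 1918 CE.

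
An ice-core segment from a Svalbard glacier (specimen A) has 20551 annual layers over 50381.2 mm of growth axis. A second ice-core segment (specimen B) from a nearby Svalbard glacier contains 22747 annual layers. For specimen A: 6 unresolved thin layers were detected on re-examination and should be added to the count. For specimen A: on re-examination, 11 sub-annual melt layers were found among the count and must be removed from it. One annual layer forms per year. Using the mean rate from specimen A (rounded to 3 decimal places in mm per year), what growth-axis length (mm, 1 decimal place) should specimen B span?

55775.6 mm

Specimen A: adjusted count: 20551 − 11 + 6 = 20546 annual layers.
A: 50381.2 mm over 20546 years gives 50381.2 / 20546 ≈ 2.452 mm/yr.
B's length ≈ 2.452 × 22747 = 55775.6 mm.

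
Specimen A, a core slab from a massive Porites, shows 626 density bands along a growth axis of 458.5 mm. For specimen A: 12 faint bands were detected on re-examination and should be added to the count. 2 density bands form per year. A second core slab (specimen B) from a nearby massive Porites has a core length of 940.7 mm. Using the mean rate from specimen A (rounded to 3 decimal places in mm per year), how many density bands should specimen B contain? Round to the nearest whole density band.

Specimen A: correcting the raw count gives 626 + 12 = 638 true density bands.
Specimen A: dividing by 2 density bands per year: 638 / 2 = 319 years.
A: 458.5 mm over 319 years gives 458.5 / 319 ≈ 1.437 mm per year.
B spans 940.7 / 1.437 = 654.63 years; at 2 density bands per year that is 654.63 × 2 ≈ 1309 density bands.

1309 density bands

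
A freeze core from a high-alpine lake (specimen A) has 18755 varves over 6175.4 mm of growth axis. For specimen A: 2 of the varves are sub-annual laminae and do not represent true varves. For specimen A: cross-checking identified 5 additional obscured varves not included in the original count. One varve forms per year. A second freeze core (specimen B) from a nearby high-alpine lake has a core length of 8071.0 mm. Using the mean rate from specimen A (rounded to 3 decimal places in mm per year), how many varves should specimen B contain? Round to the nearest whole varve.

24532 varves

Specimen A: adjusted count: 18755 − 2 + 5 = 18758 varves.
A: Extension rate ≈ 6175.4 / 18758 = 0.329 mm/year.
B spans 8071.0 / 0.329 = 24531.91 years ≈ 24532 varves.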